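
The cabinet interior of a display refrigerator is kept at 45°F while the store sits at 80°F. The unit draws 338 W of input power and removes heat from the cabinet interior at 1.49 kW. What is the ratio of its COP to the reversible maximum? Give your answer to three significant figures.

Converting, Q̇_C = 1.490 kW = 1490 W, so COP_actual = Q̇_C/Ẇ = 1490/338.0 = 4.408.
In absolute terms T_C = 280.37 K and T_H = 299.82 K, so ΔT = 19.44 K.
COP_Carnot = T_C/ΔT = 280.37/19.44 = 14.42.
η_II = COP_actual/COP_Carnot = 4.408/14.42 = 0.3057.

0.306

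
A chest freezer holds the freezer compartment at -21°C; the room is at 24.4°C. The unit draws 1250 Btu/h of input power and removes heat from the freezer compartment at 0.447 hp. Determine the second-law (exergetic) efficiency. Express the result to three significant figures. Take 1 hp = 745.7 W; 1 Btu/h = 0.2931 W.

Converting, Q̇_C = 0.4470 hp = 1137 Btu/h, so COP_actual = Q̇_C/Ẇ = 1137/1250 = 0.9098.
In absolute terms T_C = 252.15 K and T_H = 297.55 K, so ΔT = 45.40 K.
COP_Carnot = T_C/ΔT = 252.15/45.40 = 5.554.
η_II = COP_actual/COP_Carnot = 0.9098/5.554 = 0.1638.

0.164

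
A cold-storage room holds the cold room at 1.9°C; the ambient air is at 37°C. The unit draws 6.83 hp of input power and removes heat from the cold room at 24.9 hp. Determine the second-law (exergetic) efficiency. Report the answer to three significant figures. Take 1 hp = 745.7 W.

0.465

COP_actual = Q̇_C/Ẇ = 24.90/6.830 = 3.646.
In absolute terms T_C = 275.05 K and T_H = 310.15 K, so ΔT = 35.10 K.
COP_Carnot = T_C/ΔT = 275.05/35.10 = 7.836.
η_II = COP_actual/COP_Carnot = 3.646/7.836 = 0.4652.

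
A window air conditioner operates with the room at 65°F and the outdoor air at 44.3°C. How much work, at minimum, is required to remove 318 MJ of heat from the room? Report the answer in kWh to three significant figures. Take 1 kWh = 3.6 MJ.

7.87 kWh

In absolute terms T_C = 291.48 K and T_H = 317.45 K, so ΔT = 25.97 K.
The reversible limit is COP_R = T_C/ΔT = 11.23, so W_min = Q_C/COP = Q_C·ΔT/T_C.
W_min = 318.0 × 25.97/291.48 = 28.33 MJ = 7.869 kWh.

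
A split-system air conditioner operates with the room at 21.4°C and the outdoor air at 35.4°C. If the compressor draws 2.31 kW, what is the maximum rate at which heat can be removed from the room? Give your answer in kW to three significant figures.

48.6 kW

In absolute terms T_C = 294.55 K and T_H = 308.55 K, so ΔT = 14.00 K.
COP_Carnot = T_C/ΔT = 294.55/14.00 = 21.04.
Q̇_max = COP_Carnot × Ẇ = 21.04 × 2.310 kW = 48.60 kW.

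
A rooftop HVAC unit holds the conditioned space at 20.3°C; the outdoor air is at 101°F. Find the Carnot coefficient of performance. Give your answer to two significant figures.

In absolute terms T_C = 293.45 K and T_H = 311.48 K, so ΔT = 18.03 K.
For a reversible cycle, COP_Carnot = T_C/ΔT = 293.45/18.03 = 16.27.

16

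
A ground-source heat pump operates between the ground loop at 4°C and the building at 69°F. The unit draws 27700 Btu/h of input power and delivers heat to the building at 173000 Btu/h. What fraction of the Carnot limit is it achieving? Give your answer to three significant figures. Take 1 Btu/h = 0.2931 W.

COP_actual = Q̇_H/Ẇ = 173000/27700 = 6.245.
In absolute terms T_C = 277.15 K and T_H = 293.71 K, so ΔT = 16.56 K.
COP_Carnot = T_H/ΔT = 293.71/16.56 = 17.74.
η_II = COP_actual/COP_Carnot = 6.245/17.74 = 0.3520.

0.352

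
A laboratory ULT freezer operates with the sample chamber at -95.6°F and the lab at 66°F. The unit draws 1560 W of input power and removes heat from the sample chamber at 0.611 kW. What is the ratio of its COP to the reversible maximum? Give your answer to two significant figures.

0.17

Converting, Q̇_C = 0.6110 kW = 611.0 W, so COP_actual = Q̇_C/Ẇ = 611.0/1560 = 0.3917.
In absolute terms T_C = 202.26 K and T_H = 292.04 K, so ΔT = 89.78 K.
COP_Carnot = T_C/ΔT = 202.26/89.78 = 2.253.
η_II = COP_actual/COP_Carnot = 0.3917/2.253 = 0.1738.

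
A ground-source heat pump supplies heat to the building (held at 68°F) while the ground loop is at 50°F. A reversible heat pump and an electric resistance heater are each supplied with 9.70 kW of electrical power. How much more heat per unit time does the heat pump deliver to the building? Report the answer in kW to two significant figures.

270 kW

In absolute terms T_C = 283.15 K and T_H = 293.15 K, so ΔT = 10.00 K.
COP_Carnot = T_H/ΔT = 293.15/10.00 = 29.32.
The heat pump delivers Q̇_H = COP × Ẇ = 284.4 kW; the resistance heater delivers Ẇ = 9.700 kW.
Extra = (COP − 1)·Ẇ = 274.7 kW.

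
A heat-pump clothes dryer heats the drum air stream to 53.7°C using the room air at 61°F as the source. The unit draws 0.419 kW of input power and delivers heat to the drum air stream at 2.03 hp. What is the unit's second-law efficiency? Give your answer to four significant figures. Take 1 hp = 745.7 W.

Converting, Q̇_H = 2.030 hp = 1.514 kW, so COP_actual = Q̇_H/Ẇ = 1.514/0.4190 = 3.613.
In absolute terms T_C = 289.26 K and T_H = 326.85 K, so ΔT = 37.59 K.
COP_Carnot = T_H/ΔT = 326.85/37.59 = 8.695.
η_II = COP_actual/COP_Carnot = 3.613/8.695 = 0.4155.

0.4155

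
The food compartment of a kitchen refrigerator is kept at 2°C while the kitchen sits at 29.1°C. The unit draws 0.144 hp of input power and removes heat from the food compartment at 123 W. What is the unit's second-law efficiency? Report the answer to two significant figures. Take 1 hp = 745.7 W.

0.11

Converting, Q̇_C = 123.0 W = 0.1649 hp, so COP_actual = Q̇_C/Ẇ = 0.1649/0.1440 = 1.145.
In absolute terms T_C = 275.15 K and T_H = 302.25 K, so ΔT = 27.10 K.
COP_Carnot = T_C/ΔT = 275.15/27.10 = 10.15.
η_II = COP_actual/COP_Carnot = 1.145/10.15 = 0.1128.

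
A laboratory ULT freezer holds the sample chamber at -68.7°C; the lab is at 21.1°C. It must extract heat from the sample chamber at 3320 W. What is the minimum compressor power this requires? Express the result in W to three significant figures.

1460 W

In absolute terms T_C = 204.45 K and T_H = 294.25 K, so ΔT = 89.80 K.
COP_Carnot = T_C/ΔT = 204.45/89.80 = 2.277.
Ẇ_min = Q̇/COP_Carnot = 3320/2.277 = 1458 W.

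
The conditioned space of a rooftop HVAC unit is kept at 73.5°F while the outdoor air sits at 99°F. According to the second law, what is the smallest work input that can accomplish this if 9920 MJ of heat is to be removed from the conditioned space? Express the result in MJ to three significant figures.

In absolute terms T_C = 296.21 K and T_H = 310.37 K, so ΔT = 14.17 K.
The reversible limit is COP_R = T_C/ΔT = 20.91, so W_min = Q_C/COP = Q_C·ΔT/T_C.
W_min = 9920 × 14.17/296.21 = 474.4 MJ.

474 MJ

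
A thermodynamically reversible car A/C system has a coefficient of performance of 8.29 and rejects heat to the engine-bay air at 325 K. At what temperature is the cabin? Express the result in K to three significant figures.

For a Carnot refrigerator COP_R = T_C/(T_H − T_C), so T_C = COP·T_H/(1 + COP).
With T_H = 325.00 K, T_C = 8.29 × 325.00/9.290 = 290.02 K.

290 K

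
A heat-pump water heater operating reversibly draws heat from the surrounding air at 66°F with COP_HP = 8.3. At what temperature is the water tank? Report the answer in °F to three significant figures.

COP_HP = T_H/(T_H − T_C) rearranges to T_H = COP·T_C/(COP − 1).
With T_C = 292.04 K, T_H = 8.3 × 292.04/7.300 = 332.04 K.
Converting, 332.04 K = 138.01°F.

138 °F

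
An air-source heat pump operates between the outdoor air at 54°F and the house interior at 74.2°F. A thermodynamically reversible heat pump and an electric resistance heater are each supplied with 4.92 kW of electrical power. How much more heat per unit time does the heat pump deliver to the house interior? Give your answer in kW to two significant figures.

In absolute terms T_C = 285.37 K and T_H = 296.59 K, so ΔT = 11.22 K.
COP_Carnot = T_H/ΔT = 296.59/11.22 = 26.43.
The heat pump delivers Q̇_H = COP × Ẇ = 130.0 kW; the resistance heater delivers Ẇ = 4.920 kW.
Extra = (COP − 1)·Ẇ = 125.1 kW.

130 kW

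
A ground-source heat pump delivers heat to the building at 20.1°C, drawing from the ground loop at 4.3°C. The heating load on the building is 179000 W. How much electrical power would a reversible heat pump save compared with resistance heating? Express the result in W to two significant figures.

In absolute terms T_C = 277.45 K and T_H = 293.25 K, so ΔT = 15.80 K.
COP_Carnot = T_H/ΔT = 293.25/15.80 = 18.56.
Resistance heating needs Ẇ_res = Q̇_H = 179000 W; the reversible heat pump needs only Ẇ_hp = Q̇_H/COP = 9644 W.
Saving = 179000 − 9644 = 169400 W.

170000 W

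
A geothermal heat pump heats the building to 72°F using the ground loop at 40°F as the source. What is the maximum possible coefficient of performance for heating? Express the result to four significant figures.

16.61

In absolute terms T_C = 277.59 K and T_H = 295.37 K, so ΔT = 17.78 K.
For a reversible cycle, COP_Carnot = T_H/ΔT = 295.37/17.78 = 16.61.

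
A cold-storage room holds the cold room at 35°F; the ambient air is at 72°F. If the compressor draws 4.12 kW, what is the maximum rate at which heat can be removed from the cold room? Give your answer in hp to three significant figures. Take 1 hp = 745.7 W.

73.9 hp

In absolute terms T_C = 274.82 K and T_H = 295.37 K, so ΔT = 20.56 K.
COP_Carnot = T_C/ΔT = 274.82/20.56 = 13.37.
Q̇_max = COP_Carnot × Ẇ = 13.37 × 4.120 kW = 55.08 kW = 73.87 hp.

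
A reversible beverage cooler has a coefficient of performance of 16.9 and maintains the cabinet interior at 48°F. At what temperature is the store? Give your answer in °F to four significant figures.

COP_R = T_C/(T_H − T_C) gives T_H − T_C = T_C/COP.
With T_C = 282.04 K, T_H = 282.04 × (1 + 1/16.9) = 298.73 K.
Converting, 298.73 K = 78.04°F.

78.04 °F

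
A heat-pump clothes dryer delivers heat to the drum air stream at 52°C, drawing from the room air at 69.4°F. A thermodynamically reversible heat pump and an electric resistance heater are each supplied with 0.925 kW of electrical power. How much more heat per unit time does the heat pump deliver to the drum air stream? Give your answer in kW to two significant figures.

In absolute terms T_C = 293.93 K and T_H = 325.15 K, so ΔT = 31.22 K.
COP_Carnot = T_H/ΔT = 325.15/31.22 = 10.41.
The heat pump delivers Q̇_H = COP × Ẇ = 9.633 kW; the resistance heater delivers Ẇ = 0.9250 kW.
Extra = (COP − 1)·Ẇ = 8.708 kW.

8.7 kW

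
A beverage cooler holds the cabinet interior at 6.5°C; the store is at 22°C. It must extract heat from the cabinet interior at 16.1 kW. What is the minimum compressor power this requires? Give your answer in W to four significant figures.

In absolute terms T_C = 279.65 K and T_H = 295.15 K, so ΔT = 15.50 K.
COP_Carnot = T_C/ΔT = 279.65/15.50 = 18.04.
Ẇ_min = Q̇/COP_Carnot = 16.10/18.04 = 0.8924 kW = 892.4 W.

892.4 W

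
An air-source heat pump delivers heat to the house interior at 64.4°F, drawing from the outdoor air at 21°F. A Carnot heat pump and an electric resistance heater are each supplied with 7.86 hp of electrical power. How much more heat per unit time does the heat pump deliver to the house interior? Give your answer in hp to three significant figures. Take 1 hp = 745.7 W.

87.1 hp

In absolute terms T_C = 267.04 K and T_H = 291.15 K, so ΔT = 24.11 K.
COP_Carnot = T_H/ΔT = 291.15/24.11 = 12.08.
The heat pump delivers Q̇_H = COP × Ẇ = 94.91 hp; the resistance heater delivers Ẇ = 7.860 hp.
Extra = (COP − 1)·Ẇ = 87.05 hp.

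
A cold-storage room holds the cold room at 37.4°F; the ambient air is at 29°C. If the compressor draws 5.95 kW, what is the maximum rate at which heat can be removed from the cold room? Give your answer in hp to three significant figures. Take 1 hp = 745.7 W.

84.7 hp

In absolute terms T_C = 276.15 K and T_H = 302.15 K, so ΔT = 26.00 K.
COP_Carnot = T_C/ΔT = 276.15/26.00 = 10.62.
Q̇_max = COP_Carnot × Ẇ = 10.62 × 5.950 kW = 63.20 kW = 84.75 hp.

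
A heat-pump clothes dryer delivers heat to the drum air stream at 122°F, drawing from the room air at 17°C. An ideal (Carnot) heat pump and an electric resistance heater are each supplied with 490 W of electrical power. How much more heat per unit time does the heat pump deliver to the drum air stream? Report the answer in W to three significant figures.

4310 W

In absolute terms T_C = 290.15 K and T_H = 323.15 K, so ΔT = 33.00 K.
COP_Carnot = T_H/ΔT = 323.15/33.00 = 9.792.
The heat pump delivers Q̇_H = COP × Ẇ = 4798 W; the resistance heater delivers Ẇ = 490.0 W.
Extra = (COP − 1)·Ẇ = 4308 W.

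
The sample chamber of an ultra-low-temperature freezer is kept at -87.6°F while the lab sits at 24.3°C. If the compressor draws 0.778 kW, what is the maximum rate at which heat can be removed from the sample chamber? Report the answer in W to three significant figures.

In absolute terms T_C = 206.71 K and T_H = 297.45 K, so ΔT = 90.74 K.
COP_Carnot = T_C/ΔT = 206.71/90.74 = 2.278.
Q̇_max = COP_Carnot × Ẇ = 2.278 × 0.7780 kW = 1.772 kW = 1772 W.

1770 W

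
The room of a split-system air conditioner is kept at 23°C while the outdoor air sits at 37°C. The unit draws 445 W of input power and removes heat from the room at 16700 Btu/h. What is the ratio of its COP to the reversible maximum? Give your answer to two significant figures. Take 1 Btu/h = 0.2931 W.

0.52

Converting, Q̇_C = 16700 Btu/h = 4895 W, so COP_actual = Q̇_C/Ẇ = 4895/445.0 = 11.00.
In absolute terms T_C = 296.15 K and T_H = 310.15 K, so ΔT = 14.00 K.
COP_Carnot = T_C/ΔT = 296.15/14.00 = 21.15.
η_II = COP_actual/COP_Carnot = 11.00/21.15 = 0.5200.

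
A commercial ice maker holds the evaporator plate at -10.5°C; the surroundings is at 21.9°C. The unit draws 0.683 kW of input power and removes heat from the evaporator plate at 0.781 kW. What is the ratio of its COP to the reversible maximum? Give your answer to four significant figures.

0.1411

COP_actual = Q̇_C/Ẇ = 0.7810/0.6830 = 1.143.
In absolute terms T_C = 262.65 K and T_H = 295.05 K, so ΔT = 32.40 K.
COP_Carnot = T_C/ΔT = 262.65/32.40 = 8.106.
η_II = COP_actual/COP_Carnot = 1.143/8.106 = 0.1411.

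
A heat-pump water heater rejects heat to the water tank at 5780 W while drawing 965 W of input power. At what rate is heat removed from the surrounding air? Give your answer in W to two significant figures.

For a cyclic device the first law requires Q̇_H = Q̇_C + Ẇ.
Q̇_C = Q̇_H − Ẇ = 4815 W.

4800 W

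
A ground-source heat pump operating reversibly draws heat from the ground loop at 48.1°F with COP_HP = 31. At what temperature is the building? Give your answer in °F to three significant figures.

65.0 °F

COP_HP = T_H/(T_H − T_C) rearranges to T_H = COP·T_C/(COP − 1).
With T_C = 282.09 K, T_H = 31 × 282.09/30.00 = 291.50 K.
Converting, 291.50 K = 65.03°F.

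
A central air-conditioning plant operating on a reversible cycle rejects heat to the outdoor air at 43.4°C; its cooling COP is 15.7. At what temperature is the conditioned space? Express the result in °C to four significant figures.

24.44 °C

For a Carnot refrigerator COP_R = T_C/(T_H − T_C), so T_C = COP·T_H/(1 + COP).
With T_H = 316.55 K, T_C = 15.7 × 316.55/16.70 = 297.59 K.
Converting, 297.59 K = 24.44°C.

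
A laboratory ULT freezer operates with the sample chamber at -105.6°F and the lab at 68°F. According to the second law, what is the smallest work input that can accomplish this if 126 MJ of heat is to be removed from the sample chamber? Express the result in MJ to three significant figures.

In absolute terms T_C = 196.71 K and T_H = 293.15 K, so ΔT = 96.44 K.
The reversible limit is COP_R = T_C/ΔT = 2.040, so W_min = Q_C/COP = Q_C·ΔT/T_C.
W_min = 126.0 × 96.44/196.71 = 61.78 MJ.

61.8 MJ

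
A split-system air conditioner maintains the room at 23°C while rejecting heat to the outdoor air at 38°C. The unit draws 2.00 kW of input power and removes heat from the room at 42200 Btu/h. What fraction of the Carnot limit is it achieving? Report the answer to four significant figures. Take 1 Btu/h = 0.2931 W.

0.3132

Converting, Q̇_C = 42200 Btu/h = 12.37 kW, so COP_actual = Q̇_C/Ẇ = 12.37/2.000 = 6.184.
In absolute terms T_C = 296.15 K and T_H = 311.15 K, so ΔT = 15.00 K.
COP_Carnot = T_C/ΔT = 296.15/15.00 = 19.74.
η_II = COP_actual/COP_Carnot = 6.184/19.74 = 0.3132.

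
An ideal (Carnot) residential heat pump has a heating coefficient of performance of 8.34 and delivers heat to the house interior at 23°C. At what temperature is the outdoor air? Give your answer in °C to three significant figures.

-12.5 °C

COP_HP = T_H/(T_H − T_C) gives T_H − T_C = T_H/COP.
With T_H = 296.15 K, T_C = 296.15 × (1 − 1/8.34) = 260.64 K.
Converting, 260.64 K = -12.51°C.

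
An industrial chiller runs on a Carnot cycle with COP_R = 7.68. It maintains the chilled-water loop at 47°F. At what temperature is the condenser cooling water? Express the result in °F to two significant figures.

110 °F

COP_R = T_C/(T_H − T_C) gives T_H − T_C = T_C/COP.
With T_C = 281.48 K, T_H = 281.48 × (1 + 1/7.68) = 318.13 K.
Converting, 318.13 K = 112.97°F.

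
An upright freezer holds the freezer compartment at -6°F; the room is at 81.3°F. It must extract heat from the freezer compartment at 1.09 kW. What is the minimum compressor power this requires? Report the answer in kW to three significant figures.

0.210 kW

In absolute terms T_C = 252.04 K and T_H = 300.54 K, so ΔT = 48.50 K.
COP_Carnot = T_C/ΔT = 252.04/48.50 = 5.197.
Ẇ_min = Q̇/COP_Carnot = 1.090/5.197 = 0.2097 kW.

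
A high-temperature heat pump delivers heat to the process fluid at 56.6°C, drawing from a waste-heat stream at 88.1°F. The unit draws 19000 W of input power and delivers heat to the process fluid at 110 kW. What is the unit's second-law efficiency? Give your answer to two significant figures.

0.45

Converting, Q̇_H = 110.0 kW = 110000 W, so COP_actual = Q̇_H/Ẇ = 110000/19000 = 5.789.
In absolute terms T_C = 304.32 K and T_H = 329.75 K, so ΔT = 25.43 K.
COP_Carnot = T_H/ΔT = 329.75/25.43 = 12.97.
η_II = COP_actual/COP_Carnot = 5.789/12.97 = 0.4465.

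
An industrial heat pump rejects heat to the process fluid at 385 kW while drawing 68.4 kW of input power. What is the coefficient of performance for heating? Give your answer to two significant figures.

5.6

The first law gives Q̇_H = Q̇_C + Ẇ, so the three rates are Q̇_C = 316.6, Q̇_H = 385.0, Ẇ = 68.40 kW.
COP_HP = Q̇_H/Ẇ = 385.0/68.40 = 5.629.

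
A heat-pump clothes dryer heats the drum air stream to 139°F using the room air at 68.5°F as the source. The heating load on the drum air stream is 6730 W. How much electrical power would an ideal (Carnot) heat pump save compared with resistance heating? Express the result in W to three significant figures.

5940 W

In absolute terms T_C = 293.43 K and T_H = 332.59 K, so ΔT = 39.17 K.
COP_Carnot = T_H/ΔT = 332.59/39.17 = 8.492.
Resistance heating needs Ẇ_res = Q̇_H = 6730 W; the reversible heat pump needs only Ẇ_hp = Q̇_H/COP = 792.5 W.
Saving = 6730 − 792.5 = 5937 W.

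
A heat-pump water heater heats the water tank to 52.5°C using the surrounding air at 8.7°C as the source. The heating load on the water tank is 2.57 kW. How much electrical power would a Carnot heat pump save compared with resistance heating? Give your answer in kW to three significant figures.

2.22 kW

In absolute terms T_C = 281.85 K and T_H = 325.65 K, so ΔT = 43.80 K.
COP_Carnot = T_H/ΔT = 325.65/43.80 = 7.435.
Resistance heating needs Ẇ_res = Q̇_H = 2.570 kW; the reversible heat pump needs only Ẇ_hp = Q̇_H/COP = 0.3457 kW.
Saving = 2.570 − 0.3457 = 2.224 kW.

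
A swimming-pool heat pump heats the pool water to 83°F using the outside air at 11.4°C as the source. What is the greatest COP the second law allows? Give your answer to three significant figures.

17.8

In absolute terms T_C = 284.55 K and T_H = 301.48 K, so ΔT = 16.93 K.
For a reversible cycle, COP_Carnot = T_H/ΔT = 301.48/16.93 = 17.80.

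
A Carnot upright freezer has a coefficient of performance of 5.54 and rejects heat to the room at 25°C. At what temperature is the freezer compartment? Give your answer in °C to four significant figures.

For a Carnot refrigerator COP_R = T_C/(T_H − T_C), so T_C = COP·T_H/(1 + COP).
With T_H = 298.15 K, T_C = 5.54 × 298.15/6.540 = 252.56 K.
Converting, 252.56 K = -20.59°C.

-20.59 °C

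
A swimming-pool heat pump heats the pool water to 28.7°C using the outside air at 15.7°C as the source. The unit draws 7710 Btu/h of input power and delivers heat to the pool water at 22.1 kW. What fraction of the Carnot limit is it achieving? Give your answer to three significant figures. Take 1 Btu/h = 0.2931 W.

0.421

Converting, Q̇_H = 22.10 kW = 75400 Btu/h, so COP_actual = Q̇_H/Ẇ = 75400/7710 = 9.780.
In absolute terms T_C = 288.85 K and T_H = 301.85 K, so ΔT = 13.00 K.
COP_Carnot = T_H/ΔT = 301.85/13.00 = 23.22.
η_II = COP_actual/COP_Carnot = 9.780/23.22 = 0.4212.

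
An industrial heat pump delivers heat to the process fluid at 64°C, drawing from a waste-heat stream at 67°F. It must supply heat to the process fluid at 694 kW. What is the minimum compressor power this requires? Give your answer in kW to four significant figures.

In absolute terms T_C = 292.59 K and T_H = 337.15 K, so ΔT = 44.56 K.
COP_Carnot = T_H/ΔT = 337.15/44.56 = 7.567.
Ẇ_min = Q̇/COP_Carnot = 694.0/7.567 = 91.71 kW.

91.71 kW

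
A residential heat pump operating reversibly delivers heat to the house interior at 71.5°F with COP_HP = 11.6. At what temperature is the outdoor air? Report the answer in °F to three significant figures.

COP_HP = T_H/(T_H − T_C) gives T_H − T_C = T_H/COP.
With T_H = 295.09 K, T_C = 295.09 × (1 − 1/11.6) = 269.66 K.
Converting, 269.66 K = 25.71°F.

25.7 °F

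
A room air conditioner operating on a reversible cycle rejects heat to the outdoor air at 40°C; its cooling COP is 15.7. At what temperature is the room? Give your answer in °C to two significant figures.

For a Carnot refrigerator COP_R = T_C/(T_H − T_C), so T_C = COP·T_H/(1 + COP).
With T_H = 313.15 K, T_C = 15.7 × 313.15/16.70 = 294.40 K.
Converting, 294.40 K = 21.25°C.

21 °C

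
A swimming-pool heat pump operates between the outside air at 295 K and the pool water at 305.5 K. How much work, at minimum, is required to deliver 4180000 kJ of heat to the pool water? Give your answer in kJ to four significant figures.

The reservoir spacing is ΔT = 305.5 − 295 = 10.50 K.
The reversible limit is COP_HP = T_H/ΔT = 29.10, so W_min = Q_H/COP = Q_H·ΔT/T_H.
W_min = 4180000 × 10.50/305.50 = 143700 kJ.

143700 kJ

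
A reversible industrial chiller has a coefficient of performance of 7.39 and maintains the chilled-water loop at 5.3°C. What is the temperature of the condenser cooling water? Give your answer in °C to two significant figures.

43 °C

COP_R = T_C/(T_H − T_C) gives T_H − T_C = T_C/COP.
With T_C = 278.45 K, T_H = 278.45 × (1 + 1/7.39) = 316.13 K.
Converting, 316.13 K = 42.98°C.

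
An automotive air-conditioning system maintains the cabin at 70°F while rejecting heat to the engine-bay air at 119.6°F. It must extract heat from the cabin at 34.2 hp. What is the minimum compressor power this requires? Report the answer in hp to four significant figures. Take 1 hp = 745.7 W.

3.203 hp

In absolute terms T_C = 294.26 K and T_H = 321.82 K, so ΔT = 27.56 K.
COP_Carnot = T_C/ΔT = 294.26/27.56 = 10.68.
Ẇ_min = Q̇/COP_Carnot = 34.20/10.68 = 3.203 hp.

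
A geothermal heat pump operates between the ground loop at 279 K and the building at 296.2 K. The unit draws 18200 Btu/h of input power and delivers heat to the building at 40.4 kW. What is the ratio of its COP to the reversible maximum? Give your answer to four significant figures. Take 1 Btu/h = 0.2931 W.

0.4398

Converting, Q̇_H = 40.40 kW = 137800 Btu/h, so COP_actual = Q̇_H/Ẇ = 137800/18200 = 7.573.
The reservoir spacing is ΔT = 296.2 − 279 = 17.20 K.
COP_Carnot = T_H/ΔT = 296.20/17.20 = 17.22.
η_II = COP_actual/COP_Carnot = 7.573/17.22 = 0.4398.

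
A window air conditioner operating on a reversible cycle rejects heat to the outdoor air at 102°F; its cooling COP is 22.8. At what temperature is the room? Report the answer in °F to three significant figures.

For a Carnot refrigerator COP_R = T_C/(T_H − T_C), so T_C = COP·T_H/(1 + COP).
With T_H = 312.04 K, T_C = 22.8 × 312.04/23.80 = 298.93 K.
Converting, 298.93 K = 78.40°F.

78.4 °F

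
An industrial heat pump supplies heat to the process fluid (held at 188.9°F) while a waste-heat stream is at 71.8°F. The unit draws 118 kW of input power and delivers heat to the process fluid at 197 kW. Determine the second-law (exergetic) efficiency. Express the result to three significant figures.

0.301

COP_actual = Q̇_H/Ẇ = 197.0/118.0 = 1.669.
In absolute terms T_C = 295.26 K and T_H = 360.32 K, so ΔT = 65.06 K.
COP_Carnot = T_H/ΔT = 360.32/65.06 = 5.539.
η_II = COP_actual/COP_Carnot = 1.669/5.539 = 0.3014.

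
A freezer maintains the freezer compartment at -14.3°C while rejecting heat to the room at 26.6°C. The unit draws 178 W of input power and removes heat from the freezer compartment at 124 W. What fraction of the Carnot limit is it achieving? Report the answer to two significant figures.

COP_actual = Q̇_C/Ẇ = 124.0/178.0 = 0.6966.
In absolute terms T_C = 258.85 K and T_H = 299.75 K, so ΔT = 40.90 K.
COP_Carnot = T_C/ΔT = 258.85/40.90 = 6.329.
η_II = COP_actual/COP_Carnot = 0.6966/6.329 = 0.1101.

0.11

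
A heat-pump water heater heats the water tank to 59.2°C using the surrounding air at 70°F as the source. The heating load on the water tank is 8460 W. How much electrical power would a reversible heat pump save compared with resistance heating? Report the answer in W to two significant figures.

In absolute terms T_C = 294.26 K and T_H = 332.35 K, so ΔT = 38.09 K.
COP_Carnot = T_H/ΔT = 332.35/38.09 = 8.726.
Resistance heating needs Ẇ_res = Q̇_H = 8460 W; the reversible heat pump needs only Ẇ_hp = Q̇_H/COP = 969.6 W.
Saving = 8460 − 969.6 = 7490 W.

7500 W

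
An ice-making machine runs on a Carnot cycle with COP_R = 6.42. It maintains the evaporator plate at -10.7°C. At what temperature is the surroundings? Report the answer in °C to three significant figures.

30.2 °C

COP_R = T_C/(T_H − T_C) gives T_H − T_C = T_C/COP.
With T_C = 262.45 K, T_H = 262.45 × (1 + 1/6.42) = 303.33 K.
Converting, 303.33 K = 30.18°C.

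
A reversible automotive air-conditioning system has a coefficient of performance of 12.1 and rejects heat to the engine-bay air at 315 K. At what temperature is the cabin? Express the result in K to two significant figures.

290 K

For a Carnot refrigerator COP_R = T_C/(T_H − T_C), so T_C = COP·T_H/(1 + COP).
With T_H = 315.00 K, T_C = 12.1 × 315.00/13.10 = 290.95 K.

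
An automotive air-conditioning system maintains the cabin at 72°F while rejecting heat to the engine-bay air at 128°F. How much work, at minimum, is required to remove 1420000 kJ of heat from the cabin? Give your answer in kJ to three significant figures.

150000 kJ

In absolute terms T_C = 295.37 K and T_H = 326.48 K, so ΔT = 31.11 K.
The reversible limit is COP_R = T_C/ΔT = 9.494, so W_min = Q_C/COP = Q_C·ΔT/T_C.
W_min = 1420000 × 31.11/295.37 = 149600 kJ.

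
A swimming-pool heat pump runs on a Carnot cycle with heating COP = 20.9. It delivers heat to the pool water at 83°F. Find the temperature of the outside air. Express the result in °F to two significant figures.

57 °F

COP_HP = T_H/(T_H − T_C) gives T_H − T_C = T_H/COP.
With T_H = 301.48 K, T_C = 301.48 × (1 − 1/20.9) = 287.06 K.
Converting, 287.06 K = 57.03°F.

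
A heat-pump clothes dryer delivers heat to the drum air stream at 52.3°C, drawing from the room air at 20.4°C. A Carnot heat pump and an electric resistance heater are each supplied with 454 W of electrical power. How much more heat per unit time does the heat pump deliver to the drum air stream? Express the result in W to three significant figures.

In absolute terms T_C = 293.55 K and T_H = 325.45 K, so ΔT = 31.90 K.
COP_Carnot = T_H/ΔT = 325.45/31.90 = 10.20.
The heat pump delivers Q̇_H = COP × Ẇ = 4632 W; the resistance heater delivers Ẇ = 454.0 W.
Extra = (COP − 1)·Ẇ = 4178 W.

4180 W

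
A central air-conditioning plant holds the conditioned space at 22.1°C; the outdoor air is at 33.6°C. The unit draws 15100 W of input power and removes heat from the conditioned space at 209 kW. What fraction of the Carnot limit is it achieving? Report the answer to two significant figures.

0.54

Converting, Q̇_C = 209.0 kW = 209000 W, so COP_actual = Q̇_C/Ẇ = 209000/15100 = 13.84.
In absolute terms T_C = 295.25 K and T_H = 306.75 K, so ΔT = 11.50 K.
COP_Carnot = T_C/ΔT = 295.25/11.50 = 25.67.
η_II = COP_actual/COP_Carnot = 13.84/25.67 = 0.5391.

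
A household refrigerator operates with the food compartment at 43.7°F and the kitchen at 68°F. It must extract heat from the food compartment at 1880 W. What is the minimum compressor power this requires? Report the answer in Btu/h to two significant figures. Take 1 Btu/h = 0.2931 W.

In absolute terms T_C = 279.65 K and T_H = 293.15 K, so ΔT = 13.50 K.
COP_Carnot = T_C/ΔT = 279.65/13.50 = 20.71.
Ẇ_min = Q̇/COP_Carnot = 1880/20.71 = 90.76 W = 309.6 Btu/h.

310 Btu/h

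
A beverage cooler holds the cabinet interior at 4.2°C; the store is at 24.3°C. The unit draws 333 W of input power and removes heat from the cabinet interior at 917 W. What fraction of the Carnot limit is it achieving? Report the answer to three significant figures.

0.200

COP_actual = Q̇_C/Ẇ = 917.0/333.0 = 2.754.
In absolute terms T_C = 277.35 K and T_H = 297.45 K, so ΔT = 20.10 K.
COP_Carnot = T_C/ΔT = 277.35/20.10 = 13.80.
η_II = COP_actual/COP_Carnot = 2.754/13.80 = 0.1996.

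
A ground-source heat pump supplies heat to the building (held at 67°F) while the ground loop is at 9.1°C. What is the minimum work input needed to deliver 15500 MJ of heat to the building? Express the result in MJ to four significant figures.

548.0 MJ

In absolute terms T_C = 282.25 K and T_H = 292.59 K, so ΔT = 10.34 K.
The reversible limit is COP_HP = T_H/ΔT = 28.29, so W_min = Q_H/COP = Q_H·ΔT/T_H.
W_min = 15500 × 10.34/292.59 = 548.0 MJ.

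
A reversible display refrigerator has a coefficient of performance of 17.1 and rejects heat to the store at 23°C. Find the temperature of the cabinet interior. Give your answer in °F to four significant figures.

43.95 °F

For a Carnot refrigerator COP_R = T_C/(T_H − T_C), so T_C = COP·T_H/(1 + COP).
With T_H = 296.15 K, T_C = 17.1 × 296.15/18.10 = 279.79 K.
Converting, 279.79 K = 43.95°F.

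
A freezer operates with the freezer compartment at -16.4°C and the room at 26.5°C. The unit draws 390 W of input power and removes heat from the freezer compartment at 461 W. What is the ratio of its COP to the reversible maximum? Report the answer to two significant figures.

0.20

COP_actual = Q̇_C/Ẇ = 461.0/390.0 = 1.182.
In absolute terms T_C = 256.75 K and T_H = 299.65 K, so ΔT = 42.90 K.
COP_Carnot = T_C/ΔT = 256.75/42.90 = 5.985.
η_II = COP_actual/COP_Carnot = 1.182/5.985 = 0.1975.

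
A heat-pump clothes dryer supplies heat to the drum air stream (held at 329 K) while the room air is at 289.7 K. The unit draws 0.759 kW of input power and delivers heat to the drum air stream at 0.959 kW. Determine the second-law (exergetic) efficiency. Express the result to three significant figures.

0.151

COP_actual = Q̇_H/Ẇ = 0.9590/0.7590 = 1.264.
The reservoir spacing is ΔT = 329 − 289.7 = 39.30 K.
COP_Carnot = T_H/ΔT = 329.00/39.30 = 8.372.
η_II = COP_actual/COP_Carnot = 1.264/8.372 = 0.1509.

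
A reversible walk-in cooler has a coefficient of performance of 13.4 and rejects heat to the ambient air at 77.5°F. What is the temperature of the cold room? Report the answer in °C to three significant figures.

4.55 °C

For a Carnot refrigerator COP_R = T_C/(T_H − T_C), so T_C = COP·T_H/(1 + COP).
With T_H = 298.43 K, T_C = 13.4 × 298.43/14.40 = 277.70 K.
Converting, 277.70 K = 4.55°C.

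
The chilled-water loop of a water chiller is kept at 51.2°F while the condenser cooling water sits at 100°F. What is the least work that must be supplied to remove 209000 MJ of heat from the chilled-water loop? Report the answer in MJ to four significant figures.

In absolute terms T_C = 283.82 K and T_H = 310.93 K, so ΔT = 27.11 K.
The reversible limit is COP_R = T_C/ΔT = 10.47, so W_min = Q_C/COP = Q_C·ΔT/T_C.
W_min = 209000 × 27.11/283.82 = 19960 MJ.

19960 MJ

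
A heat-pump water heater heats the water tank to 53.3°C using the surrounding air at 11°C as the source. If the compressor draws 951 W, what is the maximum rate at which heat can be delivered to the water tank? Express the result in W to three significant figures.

In absolute terms T_C = 284.15 K and T_H = 326.45 K, so ΔT = 42.30 K.
COP_Carnot = T_H/ΔT = 326.45/42.30 = 7.717.
Q̇_max = COP_Carnot × Ẇ = 7.717 × 951.0 W = 7339 W.

7340 W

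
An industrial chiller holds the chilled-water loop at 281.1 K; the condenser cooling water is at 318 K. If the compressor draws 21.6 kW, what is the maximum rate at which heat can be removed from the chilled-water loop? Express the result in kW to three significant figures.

The reservoir spacing is ΔT = 318 − 281.1 = 36.90 K.
COP_Carnot = T_C/ΔT = 281.10/36.90 = 7.618.
Q̇_max = COP_Carnot × Ẇ = 7.618 × 21.60 kW = 164.5 kW.

165 kW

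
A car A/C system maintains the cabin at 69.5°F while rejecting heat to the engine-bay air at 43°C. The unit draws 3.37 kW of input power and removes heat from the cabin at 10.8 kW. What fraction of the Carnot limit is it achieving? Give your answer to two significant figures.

COP_actual = Q̇_C/Ẇ = 10.80/3.370 = 3.205.
In absolute terms T_C = 293.98 K and T_H = 316.15 K, so ΔT = 22.17 K.
COP_Carnot = T_C/ΔT = 293.98/22.17 = 13.26.
η_II = COP_actual/COP_Carnot = 3.205/13.26 = 0.2416.

0.24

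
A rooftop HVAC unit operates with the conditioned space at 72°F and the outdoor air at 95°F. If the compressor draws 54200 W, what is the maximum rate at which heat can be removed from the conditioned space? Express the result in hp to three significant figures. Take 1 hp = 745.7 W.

In absolute terms T_C = 295.37 K and T_H = 308.15 K, so ΔT = 12.78 K.
COP_Carnot = T_C/ΔT = 295.37/12.78 = 23.12.
Q̇_max = COP_Carnot × Ẇ = 23.12 × 54200 W = 1253000 W = 1680 hp.

1680 hp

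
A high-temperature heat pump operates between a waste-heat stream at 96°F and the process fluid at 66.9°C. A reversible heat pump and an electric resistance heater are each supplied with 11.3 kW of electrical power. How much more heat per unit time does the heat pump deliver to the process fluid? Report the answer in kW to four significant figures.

In absolute terms T_C = 308.71 K and T_H = 340.05 K, so ΔT = 31.34 K.
COP_Carnot = T_H/ΔT = 340.05/31.34 = 10.85.
The heat pump delivers Q̇_H = COP × Ẇ = 122.6 kW; the resistance heater delivers Ẇ = 11.30 kW.
Extra = (COP − 1)·Ẇ = 111.3 kW.

111.3 kW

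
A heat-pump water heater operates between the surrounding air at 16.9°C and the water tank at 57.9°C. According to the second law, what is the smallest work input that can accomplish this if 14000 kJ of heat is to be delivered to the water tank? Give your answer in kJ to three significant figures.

1730 kJ

In absolute terms T_C = 290.05 K and T_H = 331.05 K, so ΔT = 41.00 K.
The reversible limit is COP_HP = T_H/ΔT = 8.074, so W_min = Q_H/COP = Q_H·ΔT/T_H.
W_min = 14000 × 41.00/331.05 = 1734 kJ.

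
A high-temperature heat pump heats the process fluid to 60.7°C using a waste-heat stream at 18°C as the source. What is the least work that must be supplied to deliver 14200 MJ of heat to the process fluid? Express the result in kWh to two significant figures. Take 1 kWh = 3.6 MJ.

500 kWh

In absolute terms T_C = 291.15 K and T_H = 333.85 K, so ΔT = 42.70 K.
The reversible limit is COP_HP = T_H/ΔT = 7.819, so W_min = Q_H/COP = Q_H·ΔT/T_H.
W_min = 14200 × 42.70/333.85 = 1816 MJ = 504.5 kWh.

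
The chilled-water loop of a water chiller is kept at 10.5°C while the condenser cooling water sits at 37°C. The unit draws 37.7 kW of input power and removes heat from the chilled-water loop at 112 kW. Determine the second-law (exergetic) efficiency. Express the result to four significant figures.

COP_actual = Q̇_C/Ẇ = 112.0/37.70 = 2.971.
In absolute terms T_C = 283.65 K and T_H = 310.15 K, so ΔT = 26.50 K.
COP_Carnot = T_C/ΔT = 283.65/26.50 = 10.70.
η_II = COP_actual/COP_Carnot = 2.971/10.70 = 0.2775.

0.2775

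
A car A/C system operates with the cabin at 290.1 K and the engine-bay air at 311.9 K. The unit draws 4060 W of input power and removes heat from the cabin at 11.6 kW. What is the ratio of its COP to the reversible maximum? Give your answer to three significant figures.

Converting, Q̇_C = 11.60 kW = 11600 W, so COP_actual = Q̇_C/Ẇ = 11600/4060 = 2.857.
The reservoir spacing is ΔT = 311.9 − 290.1 = 21.80 K.
COP_Carnot = T_C/ΔT = 290.10/21.80 = 13.31.
η_II = COP_actual/COP_Carnot = 2.857/13.31 = 0.2147.

0.215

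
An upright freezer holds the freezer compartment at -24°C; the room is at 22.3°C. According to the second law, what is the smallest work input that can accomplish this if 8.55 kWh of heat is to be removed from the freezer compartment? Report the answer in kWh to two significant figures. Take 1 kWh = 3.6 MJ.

In absolute terms T_C = 249.15 K and T_H = 295.45 K, so ΔT = 46.30 K.
The reversible limit is COP_R = T_C/ΔT = 5.381, so W_min = Q_C/COP = Q_C·ΔT/T_C.
W_min = 8.550 × 46.30/249.15 = 1.589 kWh.

1.6 kWh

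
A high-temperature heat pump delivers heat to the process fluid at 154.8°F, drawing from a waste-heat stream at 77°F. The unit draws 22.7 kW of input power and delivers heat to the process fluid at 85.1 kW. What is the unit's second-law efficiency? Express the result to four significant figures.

COP_actual = Q̇_H/Ẇ = 85.10/22.70 = 3.749.
In absolute terms T_C = 298.15 K and T_H = 341.37 K, so ΔT = 43.22 K.
COP_Carnot = T_H/ΔT = 341.37/43.22 = 7.898.
η_II = COP_actual/COP_Carnot = 3.749/7.898 = 0.4747.

0.4747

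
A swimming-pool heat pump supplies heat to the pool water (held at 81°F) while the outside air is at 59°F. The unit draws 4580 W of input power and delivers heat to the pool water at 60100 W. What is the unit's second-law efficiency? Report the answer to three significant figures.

0.534

COP_actual = Q̇_H/Ẇ = 60100/4580 = 13.12.
In absolute terms T_C = 288.15 K and T_H = 300.37 K, so ΔT = 12.22 K.
COP_Carnot = T_H/ΔT = 300.37/12.22 = 24.58.
η_II = COP_actual/COP_Carnot = 13.12/24.58 = 0.5339.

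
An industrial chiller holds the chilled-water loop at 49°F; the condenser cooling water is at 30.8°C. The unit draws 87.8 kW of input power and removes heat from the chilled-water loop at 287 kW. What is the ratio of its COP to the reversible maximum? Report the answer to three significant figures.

COP_actual = Q̇_C/Ẇ = 287.0/87.80 = 3.269.
In absolute terms T_C = 282.59 K and T_H = 303.95 K, so ΔT = 21.36 K.
COP_Carnot = T_C/ΔT = 282.59/21.36 = 13.23.
η_II = COP_actual/COP_Carnot = 3.269/13.23 = 0.2470.

0.247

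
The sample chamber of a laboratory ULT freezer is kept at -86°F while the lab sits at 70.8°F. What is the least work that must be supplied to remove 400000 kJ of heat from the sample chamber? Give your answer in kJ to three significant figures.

168000 kJ

In absolute terms T_C = 207.59 K and T_H = 294.71 K, so ΔT = 87.11 K.
The reversible limit is COP_R = T_C/ΔT = 2.383, so W_min = Q_C/COP = Q_C·ΔT/T_C.
W_min = 400000 × 87.11/207.59 = 167800 kJ.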